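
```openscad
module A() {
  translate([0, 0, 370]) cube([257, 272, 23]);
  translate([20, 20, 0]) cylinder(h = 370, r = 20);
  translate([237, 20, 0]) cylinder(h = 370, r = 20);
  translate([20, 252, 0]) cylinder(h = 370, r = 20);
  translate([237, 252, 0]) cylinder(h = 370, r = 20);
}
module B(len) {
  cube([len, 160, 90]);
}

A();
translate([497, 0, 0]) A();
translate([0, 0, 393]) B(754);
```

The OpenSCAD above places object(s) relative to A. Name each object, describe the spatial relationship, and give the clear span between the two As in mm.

Second stool starts at x = 497; first ends at x = 257; clear span = 497 − 257 = 240 mm.

A is a stool. B is a beam. A beam spans the tops of two stools. The clear span between the two stools is 240 mm.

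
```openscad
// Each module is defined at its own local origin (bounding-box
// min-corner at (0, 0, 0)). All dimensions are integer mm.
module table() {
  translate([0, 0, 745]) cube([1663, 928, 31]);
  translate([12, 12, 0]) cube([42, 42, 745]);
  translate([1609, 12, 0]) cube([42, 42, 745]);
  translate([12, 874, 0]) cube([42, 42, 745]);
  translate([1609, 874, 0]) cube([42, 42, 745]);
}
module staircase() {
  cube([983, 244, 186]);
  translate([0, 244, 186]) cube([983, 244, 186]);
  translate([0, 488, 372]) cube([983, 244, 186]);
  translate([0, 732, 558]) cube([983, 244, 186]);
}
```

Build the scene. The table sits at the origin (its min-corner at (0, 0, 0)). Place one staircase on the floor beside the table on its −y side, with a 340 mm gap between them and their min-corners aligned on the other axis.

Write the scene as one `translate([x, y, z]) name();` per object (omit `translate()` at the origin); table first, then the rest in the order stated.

table();
translate([0, -1316, 0]) staircase();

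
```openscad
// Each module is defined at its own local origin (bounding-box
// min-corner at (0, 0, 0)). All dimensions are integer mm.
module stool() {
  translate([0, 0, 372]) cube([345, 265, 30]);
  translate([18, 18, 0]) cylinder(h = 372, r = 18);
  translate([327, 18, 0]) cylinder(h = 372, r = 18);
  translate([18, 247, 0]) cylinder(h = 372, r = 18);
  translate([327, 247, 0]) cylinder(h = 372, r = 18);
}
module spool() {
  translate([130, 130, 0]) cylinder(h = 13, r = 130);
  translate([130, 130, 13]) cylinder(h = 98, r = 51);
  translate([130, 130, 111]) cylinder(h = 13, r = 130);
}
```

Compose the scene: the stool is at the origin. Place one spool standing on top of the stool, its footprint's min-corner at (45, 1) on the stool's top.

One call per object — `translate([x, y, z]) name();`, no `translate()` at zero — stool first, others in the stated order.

stool();
translate([45, 1, 402]) spool();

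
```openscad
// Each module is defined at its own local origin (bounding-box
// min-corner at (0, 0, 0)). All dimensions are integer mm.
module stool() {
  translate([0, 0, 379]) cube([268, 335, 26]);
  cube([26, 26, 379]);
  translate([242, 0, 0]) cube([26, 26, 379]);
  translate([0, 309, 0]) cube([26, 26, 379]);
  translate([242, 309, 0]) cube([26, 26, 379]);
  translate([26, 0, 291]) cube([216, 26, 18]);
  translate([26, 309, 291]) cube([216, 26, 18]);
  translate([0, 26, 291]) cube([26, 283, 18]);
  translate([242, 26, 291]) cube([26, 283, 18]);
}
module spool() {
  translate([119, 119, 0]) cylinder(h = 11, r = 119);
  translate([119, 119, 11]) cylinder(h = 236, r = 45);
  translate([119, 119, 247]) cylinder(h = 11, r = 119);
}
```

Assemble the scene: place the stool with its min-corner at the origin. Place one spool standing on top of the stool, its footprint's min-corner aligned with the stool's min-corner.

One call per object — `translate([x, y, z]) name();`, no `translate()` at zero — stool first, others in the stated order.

stool();
translate([0, 0, 405]) spool();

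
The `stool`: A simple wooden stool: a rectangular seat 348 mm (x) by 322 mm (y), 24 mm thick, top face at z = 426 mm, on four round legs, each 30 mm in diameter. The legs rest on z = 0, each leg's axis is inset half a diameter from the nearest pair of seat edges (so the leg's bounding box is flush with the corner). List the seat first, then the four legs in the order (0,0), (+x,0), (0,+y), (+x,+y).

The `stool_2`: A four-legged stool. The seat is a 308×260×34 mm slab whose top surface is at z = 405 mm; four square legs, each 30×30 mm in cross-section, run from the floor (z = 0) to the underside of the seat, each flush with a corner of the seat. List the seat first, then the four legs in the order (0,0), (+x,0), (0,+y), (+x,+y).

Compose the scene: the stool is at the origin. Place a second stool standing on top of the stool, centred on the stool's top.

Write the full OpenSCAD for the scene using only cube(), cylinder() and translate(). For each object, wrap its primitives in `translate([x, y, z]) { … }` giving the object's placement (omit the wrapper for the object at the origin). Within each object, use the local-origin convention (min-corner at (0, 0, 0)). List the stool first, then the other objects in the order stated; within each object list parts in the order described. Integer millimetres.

translate([0, 0, 402]) cube([348, 322, 24]);
translate([15, 15, 0]) cylinder(h = 402, r = 15);
translate([333, 15, 0]) cylinder(h = 402, r = 15);
translate([15, 307, 0]) cylinder(h = 402, r = 15);
translate([333, 307, 0]) cylinder(h = 402, r = 15);
translate([20, 31, 426]) {
  translate([0, 0, 371]) cube([308, 260, 34]);
  cube([30, 30, 371]);
  translate([278, 0, 0]) cube([30, 30, 371]);
  translate([0, 230, 0]) cube([30, 30, 371]);
  translate([278, 230, 0]) cube([30, 30, 371]);
}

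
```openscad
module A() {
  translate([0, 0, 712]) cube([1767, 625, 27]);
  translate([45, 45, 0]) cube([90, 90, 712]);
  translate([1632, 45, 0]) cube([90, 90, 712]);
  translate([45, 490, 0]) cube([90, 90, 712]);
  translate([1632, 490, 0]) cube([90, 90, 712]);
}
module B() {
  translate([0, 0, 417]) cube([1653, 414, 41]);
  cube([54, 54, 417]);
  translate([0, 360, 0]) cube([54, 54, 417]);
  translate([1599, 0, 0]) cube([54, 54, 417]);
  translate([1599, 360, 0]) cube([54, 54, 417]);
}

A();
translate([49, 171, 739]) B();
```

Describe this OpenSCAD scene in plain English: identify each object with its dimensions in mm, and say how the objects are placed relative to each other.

A is a rectangular dining table. The top is 1767×625×27 mm with its upper surface at z = 739 mm. It stands on four 90×90 mm square legs, each inset 45 mm from the nearest pair of top edges, running from the floor to the underside of the top.

B is a long wooden bench with a 1653 mm (x) × 414 mm (y) seat, 41 mm thick, its top surface 458 mm above the floor. Four 54 mm square legs at the seat corners, flush with the edges, run from z = 0 to the seat underside.

The bench is on top of the table.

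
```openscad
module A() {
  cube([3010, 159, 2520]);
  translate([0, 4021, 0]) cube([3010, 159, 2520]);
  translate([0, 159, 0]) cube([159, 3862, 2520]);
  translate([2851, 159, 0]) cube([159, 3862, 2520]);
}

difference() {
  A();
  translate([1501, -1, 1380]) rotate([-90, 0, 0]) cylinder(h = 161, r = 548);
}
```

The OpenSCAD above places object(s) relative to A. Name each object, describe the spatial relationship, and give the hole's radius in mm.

The subtracted cylinder has r = 548 mm.

A is a house frame. The house frame has a circular hole through its front wall. The hole's radius is 548 mm.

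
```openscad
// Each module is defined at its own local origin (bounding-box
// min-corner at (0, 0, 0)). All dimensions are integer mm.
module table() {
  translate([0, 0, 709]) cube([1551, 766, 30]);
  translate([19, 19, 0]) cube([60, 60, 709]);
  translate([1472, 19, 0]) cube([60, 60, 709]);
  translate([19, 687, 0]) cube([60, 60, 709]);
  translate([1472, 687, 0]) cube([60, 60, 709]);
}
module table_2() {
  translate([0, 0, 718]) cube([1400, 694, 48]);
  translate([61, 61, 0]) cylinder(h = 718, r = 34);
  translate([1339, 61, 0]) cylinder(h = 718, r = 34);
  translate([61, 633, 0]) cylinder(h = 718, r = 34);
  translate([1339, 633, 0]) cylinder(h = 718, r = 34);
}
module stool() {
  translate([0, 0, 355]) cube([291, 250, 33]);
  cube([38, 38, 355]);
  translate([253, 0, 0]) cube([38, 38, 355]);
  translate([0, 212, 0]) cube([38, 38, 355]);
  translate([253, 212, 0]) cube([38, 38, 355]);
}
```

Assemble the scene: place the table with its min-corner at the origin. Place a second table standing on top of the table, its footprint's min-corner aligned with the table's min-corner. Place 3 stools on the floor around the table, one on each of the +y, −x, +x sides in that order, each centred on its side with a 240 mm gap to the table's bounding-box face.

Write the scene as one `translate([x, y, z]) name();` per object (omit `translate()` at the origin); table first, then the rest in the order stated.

table();
translate([0, 0, 739]) table_2();
translate([630, 1006, 0]) stool();
translate([-531, 258, 0]) stool();
translate([1791, 258, 0]) stool();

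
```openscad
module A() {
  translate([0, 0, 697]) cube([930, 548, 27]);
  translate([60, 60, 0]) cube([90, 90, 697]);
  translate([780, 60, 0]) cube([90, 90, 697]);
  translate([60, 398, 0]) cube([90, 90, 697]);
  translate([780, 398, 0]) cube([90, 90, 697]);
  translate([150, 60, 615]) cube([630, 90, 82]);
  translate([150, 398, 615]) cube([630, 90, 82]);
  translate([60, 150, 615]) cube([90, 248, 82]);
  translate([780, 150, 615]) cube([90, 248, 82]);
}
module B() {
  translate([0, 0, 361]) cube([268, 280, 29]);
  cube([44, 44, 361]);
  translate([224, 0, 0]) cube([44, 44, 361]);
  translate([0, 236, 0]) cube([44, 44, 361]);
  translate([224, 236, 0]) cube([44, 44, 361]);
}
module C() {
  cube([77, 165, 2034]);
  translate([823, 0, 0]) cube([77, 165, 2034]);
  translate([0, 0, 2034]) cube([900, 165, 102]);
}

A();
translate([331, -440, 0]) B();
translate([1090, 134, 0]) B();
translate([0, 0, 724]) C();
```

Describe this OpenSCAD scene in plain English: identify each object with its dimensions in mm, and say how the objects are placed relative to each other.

A is a table with a 930×548 mm rectangular top, 27 mm thick, top surface at z = 724 mm, supported by four 90×90 mm square legs, each inset 60 mm from the nearest pair of top edges, running from the floor. Four apron rails, 90 mm thick and 82 mm tall, run between adjacent legs with their top edges flush with the underside of the top and their outer faces flush with the legs' outer faces.

B is a four-legged stool. The seat is 268×280 mm, 29 mm thick, top at z = 390 mm. It stands on four square legs, each 44×44 mm in cross-section, from z = 0 to the seat underside, each flush with a corner of the seat.

C is a door frame. The clear opening is 746 mm wide and 2034 mm high. Two 77 mm wide jambs, 165 mm deep, stand either side of the opening from the floor to the top of the opening. A 102 mm thick head sits across the top of both jambs, spanning the full outside width of the frame.

Two stools sit around the table at the −y, +x sides. The door frame is on top of the table.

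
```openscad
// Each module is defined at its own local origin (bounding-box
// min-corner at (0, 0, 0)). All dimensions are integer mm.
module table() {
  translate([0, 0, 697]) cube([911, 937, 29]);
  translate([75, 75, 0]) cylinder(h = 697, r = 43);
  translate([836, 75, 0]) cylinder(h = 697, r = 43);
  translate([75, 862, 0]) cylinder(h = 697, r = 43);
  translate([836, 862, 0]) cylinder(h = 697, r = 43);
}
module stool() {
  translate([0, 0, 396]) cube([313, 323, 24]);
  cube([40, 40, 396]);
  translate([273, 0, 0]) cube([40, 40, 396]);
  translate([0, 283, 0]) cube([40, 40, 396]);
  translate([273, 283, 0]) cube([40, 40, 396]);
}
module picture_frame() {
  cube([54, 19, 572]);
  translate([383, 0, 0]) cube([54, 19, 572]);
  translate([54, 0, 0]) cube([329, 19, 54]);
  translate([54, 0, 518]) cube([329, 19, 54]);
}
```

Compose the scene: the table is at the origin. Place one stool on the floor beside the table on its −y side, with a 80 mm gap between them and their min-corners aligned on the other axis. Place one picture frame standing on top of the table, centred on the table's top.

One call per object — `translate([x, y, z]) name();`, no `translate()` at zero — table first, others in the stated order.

table();
translate([0, -403, 0]) stool();
translate([237, 459, 726]) picture_frame();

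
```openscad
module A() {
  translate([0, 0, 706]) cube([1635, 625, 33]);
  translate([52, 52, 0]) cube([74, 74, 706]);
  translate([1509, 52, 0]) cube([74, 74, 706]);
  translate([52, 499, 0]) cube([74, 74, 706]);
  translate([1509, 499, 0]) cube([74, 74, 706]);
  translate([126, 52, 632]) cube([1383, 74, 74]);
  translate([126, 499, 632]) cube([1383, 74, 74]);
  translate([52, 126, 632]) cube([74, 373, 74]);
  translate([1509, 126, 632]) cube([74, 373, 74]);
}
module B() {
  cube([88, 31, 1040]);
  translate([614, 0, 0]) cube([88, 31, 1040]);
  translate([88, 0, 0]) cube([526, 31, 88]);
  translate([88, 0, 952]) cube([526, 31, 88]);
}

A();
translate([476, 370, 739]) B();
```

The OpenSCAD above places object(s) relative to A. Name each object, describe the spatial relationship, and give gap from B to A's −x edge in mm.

The picture frame's min-x is at 476; the table's min-x is 0; gap = 476 mm.

A is a table. B is a picture frame. The picture frame is on top of the table. The gap from the picture frame to the table's −x edge is 476 mm.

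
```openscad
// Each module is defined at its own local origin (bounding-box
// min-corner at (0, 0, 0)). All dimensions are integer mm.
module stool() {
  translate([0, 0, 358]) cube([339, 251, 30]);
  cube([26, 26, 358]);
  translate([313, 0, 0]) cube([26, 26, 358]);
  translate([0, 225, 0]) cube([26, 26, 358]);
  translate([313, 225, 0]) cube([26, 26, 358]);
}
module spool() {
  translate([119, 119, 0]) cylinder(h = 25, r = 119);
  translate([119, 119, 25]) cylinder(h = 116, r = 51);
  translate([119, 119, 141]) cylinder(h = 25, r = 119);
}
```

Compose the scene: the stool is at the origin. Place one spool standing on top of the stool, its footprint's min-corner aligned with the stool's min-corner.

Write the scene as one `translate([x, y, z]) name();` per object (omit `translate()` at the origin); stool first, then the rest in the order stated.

stool();
translate([0, 0, 388]) spool();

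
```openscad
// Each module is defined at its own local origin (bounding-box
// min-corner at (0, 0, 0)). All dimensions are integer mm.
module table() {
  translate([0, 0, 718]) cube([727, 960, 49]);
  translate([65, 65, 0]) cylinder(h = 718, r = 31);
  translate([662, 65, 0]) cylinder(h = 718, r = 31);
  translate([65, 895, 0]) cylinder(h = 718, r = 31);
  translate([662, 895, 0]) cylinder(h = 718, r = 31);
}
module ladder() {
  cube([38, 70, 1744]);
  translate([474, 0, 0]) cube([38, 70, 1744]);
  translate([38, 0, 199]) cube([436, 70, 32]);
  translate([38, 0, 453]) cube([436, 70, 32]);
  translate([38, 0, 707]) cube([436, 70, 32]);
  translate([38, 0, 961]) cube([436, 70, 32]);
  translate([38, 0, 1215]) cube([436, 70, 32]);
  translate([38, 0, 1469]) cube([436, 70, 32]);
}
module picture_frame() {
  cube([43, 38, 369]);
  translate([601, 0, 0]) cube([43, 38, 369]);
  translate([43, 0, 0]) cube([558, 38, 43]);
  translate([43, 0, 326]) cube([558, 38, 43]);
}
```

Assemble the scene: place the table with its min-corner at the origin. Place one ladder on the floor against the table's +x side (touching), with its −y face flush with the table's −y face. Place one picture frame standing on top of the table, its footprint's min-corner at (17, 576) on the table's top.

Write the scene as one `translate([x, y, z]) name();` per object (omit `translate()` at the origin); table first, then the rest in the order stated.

table();
translate([727, 0, 0]) ladder();
translate([17, 576, 767]) picture_frame();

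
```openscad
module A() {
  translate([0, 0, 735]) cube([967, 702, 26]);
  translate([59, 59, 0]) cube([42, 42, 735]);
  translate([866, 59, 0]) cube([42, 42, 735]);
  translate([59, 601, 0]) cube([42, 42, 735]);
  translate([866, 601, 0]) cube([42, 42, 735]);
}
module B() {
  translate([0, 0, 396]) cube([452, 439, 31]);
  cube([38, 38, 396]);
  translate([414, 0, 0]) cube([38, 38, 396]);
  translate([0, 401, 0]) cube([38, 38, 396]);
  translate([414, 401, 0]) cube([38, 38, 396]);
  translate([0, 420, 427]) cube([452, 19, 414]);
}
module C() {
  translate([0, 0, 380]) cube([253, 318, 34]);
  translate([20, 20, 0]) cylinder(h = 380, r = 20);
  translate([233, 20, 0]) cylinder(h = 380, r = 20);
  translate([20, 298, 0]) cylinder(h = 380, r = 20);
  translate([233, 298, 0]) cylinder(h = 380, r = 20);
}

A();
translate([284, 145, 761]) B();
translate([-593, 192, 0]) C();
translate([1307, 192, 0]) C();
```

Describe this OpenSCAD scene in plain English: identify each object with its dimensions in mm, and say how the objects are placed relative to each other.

A is a table: top 967 mm (x) × 702 mm (y), 26 mm thick, upper face at z = 761 mm, on four 42×42 mm square legs, each inset 59 mm from the nearest pair of top edges, running from z = 0 to the bottom of the top.

B is a chair: 452×439 mm seat, 31 mm thick, top at z = 427 mm, on four 38 mm square corner legs flush with the seat edges. A 19 mm thick backrest slab spans the full seat width, extending 414 mm above the seat top, its back face flush with the seat's +y edge.

C is a four-legged stool. The seat is 253×318 mm, 34 mm thick, top at z = 414 mm. It stands on four round legs, each 40 mm in diameter, from z = 0 to the seat underside, each leg's axis is inset half a diameter from the nearest pair of seat edges (so the leg's bounding box is flush with the corner).

The chair is on top of the table. Two stools sit around the table at the −x, +x sides.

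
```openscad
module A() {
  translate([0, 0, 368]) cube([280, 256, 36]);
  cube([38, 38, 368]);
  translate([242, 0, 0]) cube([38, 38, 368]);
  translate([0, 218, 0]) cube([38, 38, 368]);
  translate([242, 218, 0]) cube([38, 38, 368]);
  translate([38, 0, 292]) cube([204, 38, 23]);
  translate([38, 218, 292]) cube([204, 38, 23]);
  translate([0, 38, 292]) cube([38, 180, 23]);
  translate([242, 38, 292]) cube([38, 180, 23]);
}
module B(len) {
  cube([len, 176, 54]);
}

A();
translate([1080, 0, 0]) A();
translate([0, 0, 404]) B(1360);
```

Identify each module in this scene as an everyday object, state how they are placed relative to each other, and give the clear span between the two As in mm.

Second stool starts at x = 1080; first ends at x = 280; clear span = 1080 − 280 = 800 mm.

A is a stool. B is a beam. A beam spans the tops of two stools. The clear span between the two stools is 800 mm.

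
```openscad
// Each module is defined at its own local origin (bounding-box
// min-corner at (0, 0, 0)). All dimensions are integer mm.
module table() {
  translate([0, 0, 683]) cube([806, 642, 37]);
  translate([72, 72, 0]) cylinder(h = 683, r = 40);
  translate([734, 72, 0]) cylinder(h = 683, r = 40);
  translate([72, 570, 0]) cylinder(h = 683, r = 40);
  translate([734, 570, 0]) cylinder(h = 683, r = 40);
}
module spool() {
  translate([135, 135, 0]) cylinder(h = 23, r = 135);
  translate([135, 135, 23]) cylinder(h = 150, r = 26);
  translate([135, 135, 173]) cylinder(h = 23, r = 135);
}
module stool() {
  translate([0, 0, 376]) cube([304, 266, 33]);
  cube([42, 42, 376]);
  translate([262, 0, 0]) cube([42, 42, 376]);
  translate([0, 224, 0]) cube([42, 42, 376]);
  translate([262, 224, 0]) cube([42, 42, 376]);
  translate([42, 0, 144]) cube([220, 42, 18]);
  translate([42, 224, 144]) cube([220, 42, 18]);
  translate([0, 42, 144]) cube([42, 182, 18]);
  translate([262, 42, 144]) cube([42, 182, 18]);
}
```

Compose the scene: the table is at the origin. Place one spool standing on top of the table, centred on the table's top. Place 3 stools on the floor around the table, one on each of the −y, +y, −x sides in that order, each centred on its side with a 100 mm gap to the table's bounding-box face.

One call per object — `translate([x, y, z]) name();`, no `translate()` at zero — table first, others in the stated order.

table();
translate([268, 186, 720]) spool();
translate([251, -366, 0]) stool();
translate([251, 742, 0]) stool();
translate([-404, 188, 0]) stool();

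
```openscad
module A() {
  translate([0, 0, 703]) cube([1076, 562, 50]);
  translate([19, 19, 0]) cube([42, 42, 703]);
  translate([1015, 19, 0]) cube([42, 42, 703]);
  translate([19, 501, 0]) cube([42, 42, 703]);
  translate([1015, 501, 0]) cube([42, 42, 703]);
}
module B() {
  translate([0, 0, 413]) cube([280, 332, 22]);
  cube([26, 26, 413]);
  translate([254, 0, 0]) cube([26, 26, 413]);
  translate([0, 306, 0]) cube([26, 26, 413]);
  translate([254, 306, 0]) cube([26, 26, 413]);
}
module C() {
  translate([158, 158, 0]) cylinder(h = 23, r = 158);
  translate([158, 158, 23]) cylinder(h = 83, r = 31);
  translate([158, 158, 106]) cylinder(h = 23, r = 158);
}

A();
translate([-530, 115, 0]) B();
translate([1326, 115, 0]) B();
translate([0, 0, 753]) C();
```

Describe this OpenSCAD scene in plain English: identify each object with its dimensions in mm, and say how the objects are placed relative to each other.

A is a table with a 1076×562 mm rectangular top, 50 mm thick, top surface at z = 753 mm, supported by four 42×42 mm square legs, each inset 19 mm from the nearest pair of top edges, running from the floor.

B is a four-legged stool. The seat is a 280×332×22 mm slab whose top surface is at z = 435 mm; four square legs, each 26×26 mm in cross-section, run from the floor (z = 0) to the underside of the seat, each flush with a corner of the seat.

C is a spool: two coaxial disc flanges of radius 158 mm and thickness 23 mm, joined by a core cylinder of radius 31 mm and height 83 mm. The lower flange rests on z = 0 and the three cylinders share a vertical axis.

Two stools sit around the table at the −x, +x sides. The spool is on top of the table.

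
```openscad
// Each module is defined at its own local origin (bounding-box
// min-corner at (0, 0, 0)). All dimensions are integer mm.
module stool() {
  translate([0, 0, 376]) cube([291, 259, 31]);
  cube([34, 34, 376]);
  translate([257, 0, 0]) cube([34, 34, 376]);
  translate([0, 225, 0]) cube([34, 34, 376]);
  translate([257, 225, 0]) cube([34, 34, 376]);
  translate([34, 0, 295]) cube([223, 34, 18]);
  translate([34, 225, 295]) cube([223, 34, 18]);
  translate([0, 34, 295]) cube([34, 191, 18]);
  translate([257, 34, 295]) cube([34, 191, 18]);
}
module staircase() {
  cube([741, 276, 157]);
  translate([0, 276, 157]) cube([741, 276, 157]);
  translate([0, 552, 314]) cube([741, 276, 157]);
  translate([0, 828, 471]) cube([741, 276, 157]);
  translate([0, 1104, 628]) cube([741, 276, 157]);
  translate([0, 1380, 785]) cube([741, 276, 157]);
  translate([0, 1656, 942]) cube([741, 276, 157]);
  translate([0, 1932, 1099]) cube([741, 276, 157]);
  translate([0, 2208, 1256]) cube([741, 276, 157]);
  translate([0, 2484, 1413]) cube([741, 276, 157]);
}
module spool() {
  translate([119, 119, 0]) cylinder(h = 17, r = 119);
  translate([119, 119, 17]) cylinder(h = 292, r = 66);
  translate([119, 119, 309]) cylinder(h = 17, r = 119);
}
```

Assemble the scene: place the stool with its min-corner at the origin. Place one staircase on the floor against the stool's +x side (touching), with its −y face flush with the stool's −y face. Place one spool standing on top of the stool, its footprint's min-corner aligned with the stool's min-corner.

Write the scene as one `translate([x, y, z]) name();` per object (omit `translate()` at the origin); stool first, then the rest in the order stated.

stool();
translate([291, 0, 0]) staircase();
translate([0, 0, 407]) spool();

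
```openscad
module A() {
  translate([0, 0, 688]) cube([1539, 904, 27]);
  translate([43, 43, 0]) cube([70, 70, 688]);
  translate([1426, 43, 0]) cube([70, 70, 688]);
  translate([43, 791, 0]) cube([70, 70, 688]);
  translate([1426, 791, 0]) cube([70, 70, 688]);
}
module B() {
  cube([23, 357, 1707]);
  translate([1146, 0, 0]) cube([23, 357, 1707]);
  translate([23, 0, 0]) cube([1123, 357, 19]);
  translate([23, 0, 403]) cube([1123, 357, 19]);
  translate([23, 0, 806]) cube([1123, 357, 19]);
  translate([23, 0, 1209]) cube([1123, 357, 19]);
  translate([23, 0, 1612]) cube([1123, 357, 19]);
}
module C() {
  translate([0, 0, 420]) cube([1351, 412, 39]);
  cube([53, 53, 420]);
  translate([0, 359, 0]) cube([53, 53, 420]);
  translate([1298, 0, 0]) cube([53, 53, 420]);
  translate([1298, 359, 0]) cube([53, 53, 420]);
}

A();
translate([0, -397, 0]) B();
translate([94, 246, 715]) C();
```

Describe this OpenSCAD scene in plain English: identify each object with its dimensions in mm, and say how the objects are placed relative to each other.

A is a table with a 1539×904 mm rectangular top, 27 mm thick, top surface at z = 715 mm, supported by four 70×70 mm square legs, each inset 43 mm from the nearest pair of top edges, running from the floor.

B is an open bookshelf. Two side panels, each 23 mm thick, 357 mm deep and 1707 mm tall, stand 1169 mm apart (outside-to-outside). Between them sit 5 shelves, each 19 mm thick and 357 mm deep, spanning the full gap between the sides. The bottom shelf rests on the floor (its underside at z = 0) and the clear gap between one shelf's top and the next shelf's underside is 384 mm.

C is a long wooden bench with a 1351 mm (x) × 412 mm (y) seat, 39 mm thick, its top surface 459 mm above the floor. Four 53 mm square legs at the seat corners, flush with the edges, run from z = 0 to the seat underside.

The bookshelf is on the floor beside the table on its −y side. The bench is on top of the table, centred.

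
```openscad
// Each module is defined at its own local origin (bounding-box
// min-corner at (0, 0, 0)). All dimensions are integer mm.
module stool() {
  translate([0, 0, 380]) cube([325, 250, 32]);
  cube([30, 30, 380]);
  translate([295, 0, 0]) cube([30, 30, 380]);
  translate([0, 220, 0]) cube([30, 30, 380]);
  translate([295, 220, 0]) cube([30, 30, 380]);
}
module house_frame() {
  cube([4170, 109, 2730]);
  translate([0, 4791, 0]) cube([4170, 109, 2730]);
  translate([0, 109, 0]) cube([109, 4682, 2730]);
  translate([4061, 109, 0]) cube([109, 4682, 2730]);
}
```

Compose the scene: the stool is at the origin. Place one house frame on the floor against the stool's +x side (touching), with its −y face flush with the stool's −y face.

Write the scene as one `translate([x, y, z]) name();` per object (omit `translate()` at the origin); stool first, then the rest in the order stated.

stool();
translate([325, 0, 0]) house_frame();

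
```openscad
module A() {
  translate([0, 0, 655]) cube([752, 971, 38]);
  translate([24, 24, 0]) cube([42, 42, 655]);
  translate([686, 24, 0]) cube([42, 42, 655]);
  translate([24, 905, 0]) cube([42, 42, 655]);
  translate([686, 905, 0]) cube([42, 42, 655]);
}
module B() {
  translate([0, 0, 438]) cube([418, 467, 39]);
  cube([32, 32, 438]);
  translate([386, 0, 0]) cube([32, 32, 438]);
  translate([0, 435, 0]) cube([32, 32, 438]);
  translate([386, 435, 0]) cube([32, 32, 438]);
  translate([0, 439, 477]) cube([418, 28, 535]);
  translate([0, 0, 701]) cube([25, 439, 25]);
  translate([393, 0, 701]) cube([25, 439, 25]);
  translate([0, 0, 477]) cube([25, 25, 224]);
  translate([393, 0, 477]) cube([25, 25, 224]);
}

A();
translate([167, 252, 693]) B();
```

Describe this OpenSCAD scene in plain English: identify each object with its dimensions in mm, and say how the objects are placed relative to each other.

A is a rectangular dining table. The top is 752×971×38 mm with its upper surface at z = 693 mm. It stands on four 42×42 mm square legs, each inset 24 mm from the nearest pair of top edges, running from the floor to the underside of the top.

B is a chair. The seat is a 418×467×39 mm slab with its top at z = 477 mm, on four 32×32 mm corner legs (flush with the seat edges, standing on z = 0). A flat backrest 28 mm thick, 535 mm tall, spans the full seat width and rises from the seat top along its +y edge, rear face flush with the rear of the seat. Two armrests of 25×25 mm section run along each side from the seat's front edge to the front of the backrest, top faces 249 mm above the seat top and outer faces flush with the seat's x-edges; a 25×25 mm post under the front of each armrest stands on the seat at the front corner.

The chair is on top of the table, centred.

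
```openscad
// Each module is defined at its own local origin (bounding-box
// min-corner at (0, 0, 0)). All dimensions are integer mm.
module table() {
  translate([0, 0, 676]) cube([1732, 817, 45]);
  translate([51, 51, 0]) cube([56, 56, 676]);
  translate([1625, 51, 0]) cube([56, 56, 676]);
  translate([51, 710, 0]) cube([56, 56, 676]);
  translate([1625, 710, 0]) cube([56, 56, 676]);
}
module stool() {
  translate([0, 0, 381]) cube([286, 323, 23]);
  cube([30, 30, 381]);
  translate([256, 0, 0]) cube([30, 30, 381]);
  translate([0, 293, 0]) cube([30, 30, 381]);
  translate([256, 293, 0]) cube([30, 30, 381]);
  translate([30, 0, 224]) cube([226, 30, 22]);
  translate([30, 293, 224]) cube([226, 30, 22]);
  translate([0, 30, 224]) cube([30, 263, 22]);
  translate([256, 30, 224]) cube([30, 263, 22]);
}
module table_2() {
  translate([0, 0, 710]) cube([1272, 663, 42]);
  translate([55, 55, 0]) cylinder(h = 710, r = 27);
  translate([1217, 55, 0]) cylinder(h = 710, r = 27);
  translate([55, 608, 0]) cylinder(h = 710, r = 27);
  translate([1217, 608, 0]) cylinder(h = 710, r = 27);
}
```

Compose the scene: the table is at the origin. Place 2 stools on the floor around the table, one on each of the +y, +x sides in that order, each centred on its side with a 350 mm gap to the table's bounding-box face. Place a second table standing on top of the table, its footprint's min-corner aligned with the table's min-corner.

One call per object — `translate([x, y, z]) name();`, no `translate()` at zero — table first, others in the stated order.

table();
translate([723, 1167, 0]) stool();
translate([2082, 247, 0]) stool();
translate([0, 0, 721]) table_2();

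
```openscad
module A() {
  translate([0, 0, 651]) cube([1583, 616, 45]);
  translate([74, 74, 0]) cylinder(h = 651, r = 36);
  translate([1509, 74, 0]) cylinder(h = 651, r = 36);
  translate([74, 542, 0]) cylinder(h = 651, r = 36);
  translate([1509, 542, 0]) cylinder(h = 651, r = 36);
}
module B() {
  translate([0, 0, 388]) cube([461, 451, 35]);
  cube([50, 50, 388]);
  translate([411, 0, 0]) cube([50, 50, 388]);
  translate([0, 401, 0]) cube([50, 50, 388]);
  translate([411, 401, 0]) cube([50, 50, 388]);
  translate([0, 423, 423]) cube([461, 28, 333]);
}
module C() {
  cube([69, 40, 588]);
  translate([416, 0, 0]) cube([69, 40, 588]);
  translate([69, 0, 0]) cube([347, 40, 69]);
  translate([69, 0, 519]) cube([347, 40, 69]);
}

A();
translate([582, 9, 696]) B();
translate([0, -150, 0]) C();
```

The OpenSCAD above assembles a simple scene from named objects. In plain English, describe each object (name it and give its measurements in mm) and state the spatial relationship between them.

A is a table with a 1583×616 mm rectangular top, 45 mm thick, top surface at z = 696 mm, supported by four round legs of 72 mm diameter, each leg's bounding box inset 38 mm from the nearest pair of top edges, running from the floor.

B is a chair: 461×451 mm seat, 35 mm thick, top at z = 423 mm, on four 50 mm square corner legs flush with the seat edges. A 28 mm thick backrest slab spans the full seat width, extending 333 mm above the seat top, its back face flush with the seat's +y edge.

C is a rectangular picture frame lying in the x–z plane (depth along y). The opening is 347 mm wide (x) by 450 mm tall (z), surrounded by a border 69 mm wide on all four sides. The frame is 40 mm deep and is made of two full-height vertical stiles with two horizontal rails fitted between them.

The chair is on top of the table. The picture frame is on the floor beside the table on its −y side.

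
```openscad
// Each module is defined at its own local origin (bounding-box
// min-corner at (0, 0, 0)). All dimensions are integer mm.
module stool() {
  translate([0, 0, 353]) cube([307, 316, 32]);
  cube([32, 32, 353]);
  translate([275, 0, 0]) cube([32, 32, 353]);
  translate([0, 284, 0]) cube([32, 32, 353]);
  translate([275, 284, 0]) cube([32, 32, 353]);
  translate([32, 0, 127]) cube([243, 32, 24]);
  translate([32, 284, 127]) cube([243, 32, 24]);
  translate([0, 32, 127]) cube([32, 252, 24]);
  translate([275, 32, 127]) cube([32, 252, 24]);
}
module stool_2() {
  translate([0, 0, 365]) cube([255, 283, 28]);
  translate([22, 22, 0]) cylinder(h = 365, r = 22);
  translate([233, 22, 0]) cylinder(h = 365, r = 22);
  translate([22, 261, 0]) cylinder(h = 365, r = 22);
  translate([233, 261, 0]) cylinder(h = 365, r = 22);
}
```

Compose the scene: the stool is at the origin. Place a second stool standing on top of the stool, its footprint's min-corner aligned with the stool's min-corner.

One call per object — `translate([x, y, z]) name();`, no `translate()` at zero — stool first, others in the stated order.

stool();
translate([0, 0, 385]) stool_2();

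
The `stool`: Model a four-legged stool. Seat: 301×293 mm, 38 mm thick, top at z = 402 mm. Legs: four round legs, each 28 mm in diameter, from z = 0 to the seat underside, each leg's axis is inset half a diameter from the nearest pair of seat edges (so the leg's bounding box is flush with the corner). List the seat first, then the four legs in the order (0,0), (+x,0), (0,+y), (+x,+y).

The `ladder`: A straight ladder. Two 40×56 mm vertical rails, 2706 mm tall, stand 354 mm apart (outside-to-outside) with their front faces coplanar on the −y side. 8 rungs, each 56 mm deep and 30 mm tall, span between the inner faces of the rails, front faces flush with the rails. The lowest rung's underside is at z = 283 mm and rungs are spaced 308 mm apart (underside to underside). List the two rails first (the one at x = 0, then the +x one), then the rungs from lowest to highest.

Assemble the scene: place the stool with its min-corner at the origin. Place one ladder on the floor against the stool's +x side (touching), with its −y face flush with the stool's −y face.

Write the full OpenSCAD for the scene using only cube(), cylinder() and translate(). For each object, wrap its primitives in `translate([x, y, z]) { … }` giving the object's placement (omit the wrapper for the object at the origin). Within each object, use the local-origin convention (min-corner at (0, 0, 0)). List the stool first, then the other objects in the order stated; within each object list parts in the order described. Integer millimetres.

translate([0, 0, 364]) cube([301, 293, 38]);
translate([14, 14, 0]) cylinder(h = 364, r = 14);
translate([287, 14, 0]) cylinder(h = 364, r = 14);
translate([14, 279, 0]) cylinder(h = 364, r = 14);
translate([287, 279, 0]) cylinder(h = 364, r = 14);
translate([301, 0, 0]) {
  cube([40, 56, 2706]);
  translate([314, 0, 0]) cube([40, 56, 2706]);
  translate([40, 0, 283]) cube([274, 56, 30]);
  translate([40, 0, 591]) cube([274, 56, 30]);
  translate([40, 0, 899]) cube([274, 56, 30]);
  translate([40, 0, 1207]) cube([274, 56, 30]);
  translate([40, 0, 1515]) cube([274, 56, 30]);
  translate([40, 0, 1823]) cube([274, 56, 30]);
  translate([40, 0, 2131]) cube([274, 56, 30]);
  translate([40, 0, 2439]) cube([274, 56, 30]);
}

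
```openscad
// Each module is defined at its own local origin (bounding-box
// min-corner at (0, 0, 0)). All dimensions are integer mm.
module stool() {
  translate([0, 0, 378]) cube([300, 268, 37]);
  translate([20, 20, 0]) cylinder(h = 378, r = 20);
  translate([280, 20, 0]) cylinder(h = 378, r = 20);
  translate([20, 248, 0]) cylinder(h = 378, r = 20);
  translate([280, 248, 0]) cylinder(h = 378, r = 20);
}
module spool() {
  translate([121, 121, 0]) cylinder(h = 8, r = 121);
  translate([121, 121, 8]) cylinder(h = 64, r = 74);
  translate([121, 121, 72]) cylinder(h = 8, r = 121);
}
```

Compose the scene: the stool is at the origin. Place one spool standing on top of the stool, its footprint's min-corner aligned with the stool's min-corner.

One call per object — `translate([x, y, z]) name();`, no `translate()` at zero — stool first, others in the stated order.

stool();
translate([0, 0, 415]) spool();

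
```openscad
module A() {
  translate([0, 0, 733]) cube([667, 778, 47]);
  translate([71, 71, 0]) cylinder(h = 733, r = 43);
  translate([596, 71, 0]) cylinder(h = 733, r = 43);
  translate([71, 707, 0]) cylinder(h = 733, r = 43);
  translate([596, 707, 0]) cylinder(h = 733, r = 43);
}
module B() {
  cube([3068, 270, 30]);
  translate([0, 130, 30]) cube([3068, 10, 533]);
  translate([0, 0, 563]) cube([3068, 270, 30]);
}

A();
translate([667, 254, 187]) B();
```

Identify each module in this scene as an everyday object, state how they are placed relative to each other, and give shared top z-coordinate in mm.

Both tops at z = 780 mm.

A is a table. B is an I-beam. The I-beam is beside the table with their tops flush at z = 780. The shared top z-coordinate is 780 mm.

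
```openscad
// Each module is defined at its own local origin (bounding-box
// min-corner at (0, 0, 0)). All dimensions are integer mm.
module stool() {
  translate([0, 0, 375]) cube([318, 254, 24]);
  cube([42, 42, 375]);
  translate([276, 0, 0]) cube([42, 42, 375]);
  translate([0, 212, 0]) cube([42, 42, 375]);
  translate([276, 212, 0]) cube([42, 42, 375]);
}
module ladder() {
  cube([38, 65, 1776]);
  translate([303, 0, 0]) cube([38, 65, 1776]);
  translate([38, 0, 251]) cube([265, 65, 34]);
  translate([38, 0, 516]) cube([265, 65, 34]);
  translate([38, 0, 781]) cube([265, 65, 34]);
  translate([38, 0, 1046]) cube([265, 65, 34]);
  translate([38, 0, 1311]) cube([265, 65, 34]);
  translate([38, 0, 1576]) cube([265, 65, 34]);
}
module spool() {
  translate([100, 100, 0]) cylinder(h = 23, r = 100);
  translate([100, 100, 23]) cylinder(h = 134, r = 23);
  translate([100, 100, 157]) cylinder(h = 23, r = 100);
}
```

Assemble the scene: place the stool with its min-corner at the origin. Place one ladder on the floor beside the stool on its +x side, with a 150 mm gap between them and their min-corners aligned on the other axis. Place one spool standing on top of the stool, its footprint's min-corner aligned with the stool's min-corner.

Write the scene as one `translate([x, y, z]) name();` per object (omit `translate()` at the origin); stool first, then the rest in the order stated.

stool();
translate([468, 0, 0]) ladder();
translate([0, 0, 399]) spool();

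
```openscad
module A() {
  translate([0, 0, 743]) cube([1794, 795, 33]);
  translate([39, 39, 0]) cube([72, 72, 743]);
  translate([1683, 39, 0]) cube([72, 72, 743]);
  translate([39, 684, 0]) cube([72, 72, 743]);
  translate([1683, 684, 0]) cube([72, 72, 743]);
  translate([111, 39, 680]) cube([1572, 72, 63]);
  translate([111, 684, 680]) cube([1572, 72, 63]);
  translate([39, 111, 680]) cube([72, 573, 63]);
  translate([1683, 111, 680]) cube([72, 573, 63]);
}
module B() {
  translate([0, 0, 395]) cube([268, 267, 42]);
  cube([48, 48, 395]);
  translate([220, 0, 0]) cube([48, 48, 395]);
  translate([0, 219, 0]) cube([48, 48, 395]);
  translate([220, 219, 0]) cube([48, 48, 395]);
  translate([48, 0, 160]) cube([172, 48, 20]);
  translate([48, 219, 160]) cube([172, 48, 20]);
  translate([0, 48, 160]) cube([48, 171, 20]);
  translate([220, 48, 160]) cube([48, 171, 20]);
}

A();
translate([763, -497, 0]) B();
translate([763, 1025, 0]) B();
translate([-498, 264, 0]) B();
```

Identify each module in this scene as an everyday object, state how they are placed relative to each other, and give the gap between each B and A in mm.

Each stool's nearest face is 230 mm from the table's bounding box.

A is a table. B is a stool. Three stools sit around the table at the −y, +y, −x sides. The gap between each stool and the table is 230 mm.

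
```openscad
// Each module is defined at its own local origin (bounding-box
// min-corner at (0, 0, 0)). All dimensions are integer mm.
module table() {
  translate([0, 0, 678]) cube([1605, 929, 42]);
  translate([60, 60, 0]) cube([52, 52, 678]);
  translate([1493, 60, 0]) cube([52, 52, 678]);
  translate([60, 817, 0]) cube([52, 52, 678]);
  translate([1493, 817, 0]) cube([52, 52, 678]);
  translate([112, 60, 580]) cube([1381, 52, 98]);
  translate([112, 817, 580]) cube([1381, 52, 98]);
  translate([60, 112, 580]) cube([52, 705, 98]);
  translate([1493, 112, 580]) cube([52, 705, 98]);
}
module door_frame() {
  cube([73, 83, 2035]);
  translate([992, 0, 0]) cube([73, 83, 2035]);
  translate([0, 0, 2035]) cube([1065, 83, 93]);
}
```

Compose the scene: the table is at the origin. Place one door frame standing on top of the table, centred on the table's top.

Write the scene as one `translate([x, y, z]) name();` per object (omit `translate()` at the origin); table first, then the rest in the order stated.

table();
translate([270, 423, 720]) door_frame();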